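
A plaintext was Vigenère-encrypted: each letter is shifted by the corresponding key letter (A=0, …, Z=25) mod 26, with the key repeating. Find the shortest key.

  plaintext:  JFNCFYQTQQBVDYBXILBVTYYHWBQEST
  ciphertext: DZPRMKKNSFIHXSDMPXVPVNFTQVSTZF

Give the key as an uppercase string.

UUCPHM

  i= 0: D-J = 20 → U
  i= 1: Z-F = 20 → U
  i= 2: P-N =  2 → C
  i= 3: R-C = 15 → P
  i= 4: M-F =  7 → H
  i= 5: K-Y = 12 → M
  i= 6: K-Q = 20 → U
  i= 7: N-T = 20 → U
  i= 8: S-Q =  2 → C
  i= 9: F-Q = 15 → P
  i=10: I-B =  7 → H
  i=11: H-V = 12 → M
  i=12: X-D = 20 → U
  i=13: S-Y = 20 → U
  i=14: D-B =  2 → C
  i=15: M-X = 15 → P
  i=16: P-I =  7 → H
  i=17: X-L = 12 → M
  i=18: V-B = 20 → U
  i=19: P-V = 20 → U
  i=20: V-T =  2 → C
  i=21: N-Y = 15 → P
  i=22: F-Y =  7 → H
  i=23: T-H = 12 → M
  i=24: Q-W = 20 → U
  i=25: V-B = 20 → U
  i=26: S-Q =  2 → C
  i=27: T-E = 15 → P
  i=28: Z-S =  7 → H
  i=29: F-T = 12 → M
  shifts repeat with period 6: UUCPHM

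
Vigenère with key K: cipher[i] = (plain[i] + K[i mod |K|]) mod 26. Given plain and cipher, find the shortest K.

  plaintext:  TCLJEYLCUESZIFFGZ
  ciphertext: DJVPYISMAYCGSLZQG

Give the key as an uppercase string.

  i= 0: D-T = 10 → K
  i= 1: J-C =  7 → H
  i= 2: V-L = 10 → K
  i= 3: P-J =  6 → G
  i= 4: Y-E = 20 → U
  i= 5: I-Y = 10 → K
  i= 6: S-L =  7 → H
  i= 7: M-C = 10 → K
  i= 8: A-U =  6 → G
  i= 9: Y-E = 20 → U
  i=10: C-S = 10 → K
  i=11: G-Z =  7 → H
  i=12: S-I = 10 → K
  i=13: L-F =  6 → G
  i=14: Z-F = 20 → U
  i=15: Q-G = 10 → K
  i=16: G-Z =  7 → H
  shifts repeat with period 5: KHKGU

KHKGU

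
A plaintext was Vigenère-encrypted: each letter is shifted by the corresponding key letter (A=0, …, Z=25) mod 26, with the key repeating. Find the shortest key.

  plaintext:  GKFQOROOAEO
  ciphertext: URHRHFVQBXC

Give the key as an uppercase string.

OHCBT

  i= 0: U-G = 14 → O
  i= 1: R-K =  7 → H
  i= 2: H-F =  2 → C
  i= 3: R-Q =  1 → B
  i= 4: H-O = 19 → T
  i= 5: F-R = 14 → O
  i= 6: V-O =  7 → H
  i= 7: Q-O =  2 → C
  i= 8: B-A =  1 → B
  i= 9: X-E = 19 → T
  i=10: C-O = 14 → O
  shifts repeat with period 5: OHCBT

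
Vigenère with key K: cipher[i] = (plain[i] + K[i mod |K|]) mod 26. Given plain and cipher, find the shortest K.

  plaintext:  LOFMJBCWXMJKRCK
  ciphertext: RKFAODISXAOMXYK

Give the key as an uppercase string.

GWAOFC

  i= 0: R-L =  6 → G
  i= 1: K-O = 22 → W
  i= 2: F-F =  0 → A
  i= 3: A-M = 14 → O
  i= 4: O-J =  5 → F
  i= 5: D-B =  2 → C
  i= 6: I-C =  6 → G
  i= 7: S-W = 22 → W
  i= 8: X-X =  0 → A
  i= 9: A-M = 14 → O
  i=10: O-J =  5 → F
  i=11: M-K =  2 → C
  i=12: X-R =  6 → G
  i=13: Y-C = 22 → W
  i=14: K-K =  0 → A
  shifts repeat with period 6: GWAOFC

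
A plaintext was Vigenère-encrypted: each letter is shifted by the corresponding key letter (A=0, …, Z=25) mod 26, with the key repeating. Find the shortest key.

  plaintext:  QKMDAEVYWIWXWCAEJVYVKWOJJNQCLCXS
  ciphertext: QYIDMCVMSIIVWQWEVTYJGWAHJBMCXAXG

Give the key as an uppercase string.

AOWAMY

  i= 0: Q-Q =  0 → A
  i= 1: Y-K = 14 → O
  i= 2: I-M = 22 → W
  i= 3: D-D =  0 → A
  i= 4: M-A = 12 → M
  i= 5: C-E = 24 → Y
  i= 6: V-V =  0 → A
  i= 7: M-Y = 14 → O
  i= 8: S-W = 22 → W
  i= 9: I-I =  0 → A
  i=10: I-W = 12 → M
  i=11: V-X = 24 → Y
  i=12: W-W =  0 → A
  i=13: Q-C = 14 → O
  i=14: W-A = 22 → W
  i=15: E-E =  0 → A
  i=16: V-J = 12 → M
  i=17: T-V = 24 → Y
  i=18: Y-Y =  0 → A
  i=19: J-V = 14 → O
  i=20: G-K = 22 → W
  i=21: W-W =  0 → A
  i=22: A-O = 12 → M
  i=23: H-J = 24 → Y
  i=24: J-J =  0 → A
  i=25: B-N = 14 → O
  i=26: M-Q = 22 → W
  i=27: C-C =  0 → A
  i=28: X-L = 12 → M
  i=29: A-C = 24 → Y
  i=30: X-X =  0 → A
  i=31: G-S = 14 → O
  shifts repeat with period 6: AOWAMY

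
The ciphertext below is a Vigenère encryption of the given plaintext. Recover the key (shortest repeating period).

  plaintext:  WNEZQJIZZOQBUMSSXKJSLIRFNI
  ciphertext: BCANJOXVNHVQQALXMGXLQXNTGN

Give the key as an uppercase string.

  i= 0: B-W =  5 → F
  i= 1: C-N = 15 → P
  i= 2: A-E = 22 → W
  i= 3: N-Z = 14 → O
  i= 4: J-Q = 19 → T
  i= 5: O-J =  5 → F
  i= 6: X-I = 15 → P
  i= 7: V-Z = 22 → W
  i= 8: N-Z = 14 → O
  i= 9: H-O = 19 → T
  i=10: V-Q =  5 → F
  i=11: Q-B = 15 → P
  i=12: Q-U = 22 → W
  i=13: A-M = 14 → O
  i=14: L-S = 19 → T
  i=15: X-S =  5 → F
  i=16: M-X = 15 → P
  i=17: G-K = 22 → W
  i=18: X-J = 14 → O
  i=19: L-S = 19 → T
  i=20: Q-L =  5 → F
  i=21: X-I = 15 → P
  i=22: N-R = 22 → W
  i=23: T-F = 14 → O
  i=24: G-N = 19 → T
  i=25: N-I =  5 → F
  shifts repeat with period 5: FPWOT

FPWOT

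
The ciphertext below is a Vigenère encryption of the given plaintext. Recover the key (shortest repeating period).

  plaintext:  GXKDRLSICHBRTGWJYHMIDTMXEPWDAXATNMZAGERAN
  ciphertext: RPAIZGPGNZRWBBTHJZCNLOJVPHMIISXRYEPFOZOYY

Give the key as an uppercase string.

  i= 0: R-G = 11 → L
  i= 1: P-X = 18 → S
  i= 2: A-K = 16 → Q
  i= 3: I-D =  5 → F
  i= 4: Z-R =  8 → I
  i= 5: G-L = 21 → V
  i= 6: P-S = 23 → X
  i= 7: G-I = 24 → Y
  i= 8: N-C = 11 → L
  i= 9: Z-H = 18 → S
  i=10: R-B = 16 → Q
  i=11: W-R =  5 → F
  i=12: B-T =  8 → I
  i=13: B-G = 21 → V
  i=14: T-W = 23 → X
  i=15: H-J = 24 → Y
  i=16: J-Y = 11 → L
  i=17: Z-H = 18 → S
  i=18: C-M = 16 → Q
  i=19: N-I =  5 → F
  i=20: L-D =  8 → I
  i=21: O-T = 21 → V
  i=22: J-M = 23 → X
  i=23: V-X = 24 → Y
  i=24: P-E = 11 → L
  i=25: H-P = 18 → S
  i=26: M-W = 16 → Q
  i=27: I-D =  5 → F
  i=28: I-A =  8 → I
  i=29: S-X = 21 → V
  i=30: X-A = 23 → X
  i=31: R-T = 24 → Y
  i=32: Y-N = 11 → L
  i=33: E-M = 18 → S
  i=34: P-Z = 16 → Q
  i=35: F-A =  5 → F
  i=36: O-G =  8 → I
  i=37: Z-E = 21 → V
  i=38: O-R = 23 → X
  i=39: Y-A = 24 → Y
  i=40: Y-N = 11 → L
  shifts repeat with period 8: LSQFIVXY

LSQFIVXY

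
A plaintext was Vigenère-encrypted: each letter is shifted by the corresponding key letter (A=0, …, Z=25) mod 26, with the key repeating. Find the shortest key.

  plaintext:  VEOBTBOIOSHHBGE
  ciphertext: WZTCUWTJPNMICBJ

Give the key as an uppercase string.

BVFB

  i= 0: W-V =  1 → B
  i= 1: Z-E = 21 → V
  i= 2: T-O =  5 → F
  i= 3: C-B =  1 → B
  i= 4: U-T =  1 → B
  i= 5: W-B = 21 → V
  i= 6: T-O =  5 → F
  i= 7: J-I =  1 → B
  i= 8: P-O =  1 → B
  i= 9: N-S = 21 → V
  i=10: M-H =  5 → F
  i=11: I-H =  1 → B
  i=12: C-B =  1 → B
  i=13: B-G = 21 → V
  i=14: J-E =  5 → F
  shifts repeat with period 4: BVFB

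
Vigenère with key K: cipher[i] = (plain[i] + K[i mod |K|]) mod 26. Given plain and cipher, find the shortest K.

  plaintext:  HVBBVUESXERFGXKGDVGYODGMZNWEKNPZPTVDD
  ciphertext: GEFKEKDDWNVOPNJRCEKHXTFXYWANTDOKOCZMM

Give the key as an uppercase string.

ZJEJJQZL

  i= 0: G-H = 25 → Z
  i= 1: E-V =  9 → J
  i= 2: F-B =  4 → E
  i= 3: K-B =  9 → J
  i= 4: E-V =  9 → J
  i= 5: K-U = 16 → Q
  i= 6: D-E = 25 → Z
  i= 7: D-S = 11 → L
  i= 8: W-X = 25 → Z
  i= 9: N-E =  9 → J
  i=10: V-R =  4 → E
  i=11: O-F =  9 → J
  i=12: P-G =  9 → J
  i=13: N-X = 16 → Q
  i=14: J-K = 25 → Z
  i=15: R-G = 11 → L
  i=16: C-D = 25 → Z
  i=17: E-V =  9 → J
  i=18: K-G =  4 → E
  i=19: H-Y =  9 → J
  i=20: X-O =  9 → J
  i=21: T-D = 16 → Q
  i=22: F-G = 25 → Z
  i=23: X-M = 11 → L
  i=24: Y-Z = 25 → Z
  i=25: W-N =  9 → J
  i=26: A-W =  4 → E
  i=27: N-E =  9 → J
  i=28: T-K =  9 → J
  i=29: D-N = 16 → Q
  i=30: O-P = 25 → Z
  i=31: K-Z = 11 → L
  i=32: O-P = 25 → Z
  i=33: C-T =  9 → J
  i=34: Z-V =  4 → E
  i=35: M-D =  9 → J
  i=36: M-D =  9 → J
  shifts repeat with period 8: ZJEJJQZL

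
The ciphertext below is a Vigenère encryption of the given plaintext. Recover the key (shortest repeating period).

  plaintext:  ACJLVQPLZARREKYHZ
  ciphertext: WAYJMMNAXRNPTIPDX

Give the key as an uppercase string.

  i= 0: W-A = 22 → W
  i= 1: A-C = 24 → Y
  i= 2: Y-J = 15 → P
  i= 3: J-L = 24 → Y
  i= 4: M-V = 17 → R
  i= 5: M-Q = 22 → W
  i= 6: N-P = 24 → Y
  i= 7: A-L = 15 → P
  i= 8: X-Z = 24 → Y
  i= 9: R-A = 17 → R
  i=10: N-R = 22 → W
  i=11: P-R = 24 → Y
  i=12: T-E = 15 → P
  i=13: I-K = 24 → Y
  i=14: P-Y = 17 → R
  i=15: D-H = 22 → W
  i=16: X-Z = 24 → Y
  shifts repeat with period 5: WYPYR

WYPYR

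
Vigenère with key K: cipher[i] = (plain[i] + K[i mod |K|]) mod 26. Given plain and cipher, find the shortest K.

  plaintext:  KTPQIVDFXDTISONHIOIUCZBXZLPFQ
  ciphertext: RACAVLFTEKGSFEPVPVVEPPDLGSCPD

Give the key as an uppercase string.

  i= 0: R-K =  7 → H
  i= 1: A-T =  7 → H
  i= 2: C-P = 13 → N
  i= 3: A-Q = 10 → K
  i= 4: V-I = 13 → N
  i= 5: L-V = 16 → Q
  i= 6: F-D =  2 → C
  i= 7: T-F = 14 → O
  i= 8: E-X =  7 → H
  i= 9: K-D =  7 → H
  i=10: G-T = 13 → N
  i=11: S-I = 10 → K
  i=12: F-S = 13 → N
  i=13: E-O = 16 → Q
  i=14: P-N =  2 → C
  i=15: V-H = 14 → O
  i=16: P-I =  7 → H
  i=17: V-O =  7 → H
  i=18: V-I = 13 → N
  i=19: E-U = 10 → K
  i=20: P-C = 13 → N
  i=21: P-Z = 16 → Q
  i=22: D-B =  2 → C
  i=23: L-X = 14 → O
  i=24: G-Z =  7 → H
  i=25: S-L =  7 → H
  i=26: C-P = 13 → N
  i=27: P-F = 10 → K
  i=28: D-Q = 13 → N
  shifts repeat with period 8: HHNKNQCO

HHNKNQCO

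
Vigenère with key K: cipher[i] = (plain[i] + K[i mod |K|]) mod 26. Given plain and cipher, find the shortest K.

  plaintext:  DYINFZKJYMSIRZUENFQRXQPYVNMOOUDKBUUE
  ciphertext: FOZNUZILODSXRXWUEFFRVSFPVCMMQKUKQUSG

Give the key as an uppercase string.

  i= 0: F-D =  2 → C
  i= 1: O-Y = 16 → Q
  i= 2: Z-I = 17 → R
  i= 3: N-N =  0 → A
  i= 4: U-F = 15 → P
  i= 5: Z-Z =  0 → A
  i= 6: I-K = 24 → Y
  i= 7: L-J =  2 → C
  i= 8: O-Y = 16 → Q
  i= 9: D-M = 17 → R
  i=10: S-S =  0 → A
  i=11: X-I = 15 → P
  i=12: R-R =  0 → A
  i=13: X-Z = 24 → Y
  i=14: W-U =  2 → C
  i=15: U-E = 16 → Q
  i=16: E-N = 17 → R
  i=17: F-F =  0 → A
  i=18: F-Q = 15 → P
  i=19: R-R =  0 → A
  i=20: V-X = 24 → Y
  i=21: S-Q =  2 → C
  i=22: F-P = 16 → Q
  i=23: P-Y = 17 → R
  i=24: V-V =  0 → A
  i=25: C-N = 15 → P
  i=26: M-M =  0 → A
  i=27: M-O = 24 → Y
  i=28: Q-O =  2 → C
  i=29: K-U = 16 → Q
  i=30: U-D = 17 → R
  i=31: K-K =  0 → A
  i=32: Q-B = 15 → P
  i=33: U-U =  0 → A
  i=34: S-U = 24 → Y
  i=35: G-E =  2 → C
  shifts repeat with period 7: CQRAPAY

CQRAPAY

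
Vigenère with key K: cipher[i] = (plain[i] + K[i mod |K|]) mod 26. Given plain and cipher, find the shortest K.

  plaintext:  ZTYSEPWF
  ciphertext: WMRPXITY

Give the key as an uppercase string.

XTT

  i= 0: W-Z = 23 → X
  i= 1: M-T = 19 → T
  i= 2: R-Y = 19 → T
  i= 3: P-S = 23 → X
  i= 4: X-E = 19 → T
  i= 5: I-P = 19 → T
  i= 6: T-W = 23 → X
  i= 7: Y-F = 19 → T
  shifts repeat with period 3: XTT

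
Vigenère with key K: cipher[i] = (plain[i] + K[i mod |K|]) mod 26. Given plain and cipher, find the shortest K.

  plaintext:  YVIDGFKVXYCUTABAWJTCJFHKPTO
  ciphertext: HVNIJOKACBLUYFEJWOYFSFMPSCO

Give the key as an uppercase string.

JAFFD

  i= 0: H-Y =  9 → J
  i= 1: V-V =  0 → A
  i= 2: N-I =  5 → F
  i= 3: I-D =  5 → F
  i= 4: J-G =  3 → D
  i= 5: O-F =  9 → J
  i= 6: K-K =  0 → A
  i= 7: A-V =  5 → F
  i= 8: C-X =  5 → F
  i= 9: B-Y =  3 → D
  i=10: L-C =  9 → J
  i=11: U-U =  0 → A
  i=12: Y-T =  5 → F
  i=13: F-A =  5 → F
  i=14: E-B =  3 → D
  i=15: J-A =  9 → J
  i=16: W-W =  0 → A
  i=17: O-J =  5 → F
  i=18: Y-T =  5 → F
  i=19: F-C =  3 → D
  i=20: S-J =  9 → J
  i=21: F-F =  0 → A
  i=22: M-H =  5 → F
  i=23: P-K =  5 → F
  i=24: S-P =  3 → D
  i=25: C-T =  9 → J
  i=26: O-O =  0 → A
  shifts repeat with period 5: JAFFD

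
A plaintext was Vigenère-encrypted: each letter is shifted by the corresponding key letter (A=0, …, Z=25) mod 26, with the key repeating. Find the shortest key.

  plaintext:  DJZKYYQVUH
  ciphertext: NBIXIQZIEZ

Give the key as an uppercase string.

  i= 0: N-D = 10 → K
  i= 1: B-J = 18 → S
  i= 2: I-Z =  9 → J
  i= 3: X-K = 13 → N
  i= 4: I-Y = 10 → K
  i= 5: Q-Y = 18 → S
  i= 6: Z-Q =  9 → J
  i= 7: I-V = 13 → N
  i= 8: E-U = 10 → K
  i= 9: Z-H = 18 → S
  shifts repeat with period 4: KSJN

KSJN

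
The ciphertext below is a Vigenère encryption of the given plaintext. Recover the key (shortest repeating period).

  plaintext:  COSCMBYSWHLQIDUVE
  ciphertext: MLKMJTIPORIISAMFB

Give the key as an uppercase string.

  i= 0: M-C = 10 → K
  i= 1: L-O = 23 → X
  i= 2: K-S = 18 → S
  i= 3: M-C = 10 → K
  i= 4: J-M = 23 → X
  i= 5: T-B = 18 → S
  i= 6: I-Y = 10 → K
  i= 7: P-S = 23 → X
  i= 8: O-W = 18 → S
  i= 9: R-H = 10 → K
  i=10: I-L = 23 → X
  i=11: I-Q = 18 → S
  i=12: S-I = 10 → K
  i=13: A-D = 23 → X
  i=14: M-U = 18 → S
  i=15: F-V = 10 → K
  i=16: B-E = 23 → X
  shifts repeat with period 3: KXS

KXS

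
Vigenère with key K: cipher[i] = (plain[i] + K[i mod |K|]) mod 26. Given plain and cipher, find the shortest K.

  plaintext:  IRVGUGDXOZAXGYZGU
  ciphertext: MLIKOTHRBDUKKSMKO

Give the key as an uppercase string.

  i= 0: M-I =  4 → E
  i= 1: L-R = 20 → U
  i= 2: I-V = 13 → N
  i= 3: K-G =  4 → E
  i= 4: O-U = 20 → U
  i= 5: T-G = 13 → N
  i= 6: H-D =  4 → E
  i= 7: R-X = 20 → U
  i= 8: B-O = 13 → N
  i= 9: D-Z =  4 → E
  i=10: U-A = 20 → U
  i=11: K-X = 13 → N
  i=12: K-G =  4 → E
  i=13: S-Y = 20 → U
  i=14: M-Z = 13 → N
  i=15: K-G =  4 → E
  i=16: O-U = 20 → U
  shifts repeat with period 3: EUN

EUN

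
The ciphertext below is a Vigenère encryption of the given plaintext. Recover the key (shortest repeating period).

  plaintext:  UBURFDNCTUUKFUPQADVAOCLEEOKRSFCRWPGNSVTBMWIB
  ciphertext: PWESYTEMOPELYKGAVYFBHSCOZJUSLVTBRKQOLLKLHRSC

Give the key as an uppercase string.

VVKBTQRK

  i= 0: P-U = 21 → V
  i= 1: W-B = 21 → V
  i= 2: E-U = 10 → K
  i= 3: S-R =  1 → B
  i= 4: Y-F = 19 → T
  i= 5: T-D = 16 → Q
  i= 6: E-N = 17 → R
  i= 7: M-C = 10 → K
  i= 8: O-T = 21 → V
  i= 9: P-U = 21 → V
  i=10: E-U = 10 → K
  i=11: L-K =  1 → B
  i=12: Y-F = 19 → T
  i=13: K-U = 16 → Q
  i=14: G-P = 17 → R
  i=15: A-Q = 10 → K
  i=16: V-A = 21 → V
  i=17: Y-D = 21 → V
  i=18: F-V = 10 → K
  i=19: B-A =  1 → B
  i=20: H-O = 19 → T
  i=21: S-C = 16 → Q
  i=22: C-L = 17 → R
  i=23: O-E = 10 → K
  i=24: Z-E = 21 → V
  i=25: J-O = 21 → V
  i=26: U-K = 10 → K
  i=27: S-R =  1 → B
  i=28: L-S = 19 → T
  i=29: V-F = 16 → Q
  i=30: T-C = 17 → R
  i=31: B-R = 10 → K
  i=32: R-W = 21 → V
  i=33: K-P = 21 → V
  i=34: Q-G = 10 → K
  i=35: O-N =  1 → B
  i=36: L-S = 19 → T
  i=37: L-V = 16 → Q
  i=38: K-T = 17 → R
  i=39: L-B = 10 → K
  i=40: H-M = 21 → V
  i=41: R-W = 21 → V
  i=42: S-I = 10 → K
  i=43: C-B =  1 → B
  shifts repeat with period 8: VVKBTQRK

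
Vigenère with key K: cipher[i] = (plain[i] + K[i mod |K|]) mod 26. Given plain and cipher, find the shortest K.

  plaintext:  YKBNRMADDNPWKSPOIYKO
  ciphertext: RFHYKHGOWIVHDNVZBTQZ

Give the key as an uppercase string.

  i= 0: R-Y = 19 → T
  i= 1: F-K = 21 → V
  i= 2: H-B =  6 → G
  i= 3: Y-N = 11 → L
  i= 4: K-R = 19 → T
  i= 5: H-M = 21 → V
  i= 6: G-A =  6 → G
  i= 7: O-D = 11 → L
  i= 8: W-D = 19 → T
  i= 9: I-N = 21 → V
  i=10: V-P =  6 → G
  i=11: H-W = 11 → L
  i=12: D-K = 19 → T
  i=13: N-S = 21 → V
  i=14: V-P =  6 → G
  i=15: Z-O = 11 → L
  i=16: B-I = 19 → T
  i=17: T-Y = 21 → V
  i=18: Q-K =  6 → G
  i=19: Z-O = 11 → L
  shifts repeat with period 4: TVGL

TVGL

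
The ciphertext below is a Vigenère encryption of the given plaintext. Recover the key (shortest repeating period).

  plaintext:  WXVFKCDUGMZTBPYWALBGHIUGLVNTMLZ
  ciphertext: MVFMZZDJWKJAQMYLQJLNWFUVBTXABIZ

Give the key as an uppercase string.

QYKHPXAP

  i= 0: M-W = 16 → Q
  i= 1: V-X = 24 → Y
  i= 2: F-V = 10 → K
  i= 3: M-F =  7 → H
  i= 4: Z-K = 15 → P
  i= 5: Z-C = 23 → X
  i= 6: D-D =  0 → A
  i= 7: J-U = 15 → P
  i= 8: W-G = 16 → Q
  i= 9: K-M = 24 → Y
  i=10: J-Z = 10 → K
  i=11: A-T =  7 → H
  i=12: Q-B = 15 → P
  i=13: M-P = 23 → X
  i=14: Y-Y =  0 → A
  i=15: L-W = 15 → P
  i=16: Q-A = 16 → Q
  i=17: J-L = 24 → Y
  i=18: L-B = 10 → K
  i=19: N-G =  7 → H
  i=20: W-H = 15 → P
  i=21: F-I = 23 → X
  i=22: U-U =  0 → A
  i=23: V-G = 15 → P
  i=24: B-L = 16 → Q
  i=25: T-V = 24 → Y
  i=26: X-N = 10 → K
  i=27: A-T =  7 → H
  i=28: B-M = 15 → P
  i=29: I-L = 23 → X
  i=30: Z-Z =  0 → A
  shifts repeat with period 8: QYKHPXAP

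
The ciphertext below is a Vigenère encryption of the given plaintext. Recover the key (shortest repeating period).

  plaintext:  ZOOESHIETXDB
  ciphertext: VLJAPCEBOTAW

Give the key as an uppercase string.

  i= 0: V-Z = 22 → W
  i= 1: L-O = 23 → X
  i= 2: J-O = 21 → V
  i= 3: A-E = 22 → W
  i= 4: P-S = 23 → X
  i= 5: C-H = 21 → V
  i= 6: E-I = 22 → W
  i= 7: B-E = 23 → X
  i= 8: O-T = 21 → V
  i= 9: T-X = 22 → W
  i=10: A-D = 23 → X
  i=11: W-B = 21 → V
  shifts repeat with period 3: WXV

WXV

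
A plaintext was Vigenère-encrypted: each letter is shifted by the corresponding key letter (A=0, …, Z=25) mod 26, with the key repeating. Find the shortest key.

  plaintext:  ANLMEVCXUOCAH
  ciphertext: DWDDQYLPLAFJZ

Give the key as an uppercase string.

DJSRM

  i= 0: D-A =  3 → D
  i= 1: W-N =  9 → J
  i= 2: D-L = 18 → S
  i= 3: D-M = 17 → R
  i= 4: Q-E = 12 → M
  i= 5: Y-V =  3 → D
  i= 6: L-C =  9 → J
  i= 7: P-X = 18 → S
  i= 8: L-U = 17 → R
  i= 9: A-O = 12 → M
  i=10: F-C =  3 → D
  i=11: J-A =  9 → J
  i=12: Z-H = 18 → S
  shifts repeat with period 5: DJSRM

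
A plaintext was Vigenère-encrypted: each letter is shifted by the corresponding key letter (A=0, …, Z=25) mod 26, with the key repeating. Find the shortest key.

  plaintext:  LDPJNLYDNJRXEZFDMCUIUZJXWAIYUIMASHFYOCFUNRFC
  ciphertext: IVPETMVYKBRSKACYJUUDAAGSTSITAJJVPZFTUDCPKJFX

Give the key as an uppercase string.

  i= 0: I-L = 23 → X
  i= 1: V-D = 18 → S
  i= 2: P-P =  0 → A
  i= 3: E-J = 21 → V
  i= 4: T-N =  6 → G
  i= 5: M-L =  1 → B
  i= 6: V-Y = 23 → X
  i= 7: Y-D = 21 → V
  i= 8: K-N = 23 → X
  i= 9: B-J = 18 → S
  i=10: R-R =  0 → A
  i=11: S-X = 21 → V
  i=12: K-E =  6 → G
  i=13: A-Z =  1 → B
  i=14: C-F = 23 → X
  i=15: Y-D = 21 → V
  i=16: J-M = 23 → X
  i=17: U-C = 18 → S
  i=18: U-U =  0 → A
  i=19: D-I = 21 → V
  i=20: A-U =  6 → G
  i=21: A-Z =  1 → B
  i=22: G-J = 23 → X
  i=23: S-X = 21 → V
  i=24: T-W = 23 → X
  i=25: S-A = 18 → S
  i=26: I-I =  0 → A
  i=27: T-Y = 21 → V
  i=28: A-U =  6 → G
  i=29: J-I =  1 → B
  i=30: J-M = 23 → X
  i=31: V-A = 21 → V
  i=32: P-S = 23 → X
  i=33: Z-H = 18 → S
  i=34: F-F =  0 → A
  i=35: T-Y = 21 → V
  i=36: U-O =  6 → G
  i=37: D-C =  1 → B
  i=38: C-F = 23 → X
  i=39: P-U = 21 → V
  i=40: K-N = 23 → X
  i=41: J-R = 18 → S
  i=42: F-F =  0 → A
  i=43: X-C = 21 → V
  shifts repeat with period 8: XSAVGBXV

XSAVGBXV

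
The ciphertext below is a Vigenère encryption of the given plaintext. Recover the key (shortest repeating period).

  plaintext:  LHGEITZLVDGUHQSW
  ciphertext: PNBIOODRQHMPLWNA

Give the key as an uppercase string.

EGV

  i= 0: P-L =  4 → E
  i= 1: N-H =  6 → G
  i= 2: B-G = 21 → V
  i= 3: I-E =  4 → E
  i= 4: O-I =  6 → G
  i= 5: O-T = 21 → V
  i= 6: D-Z =  4 → E
  i= 7: R-L =  6 → G
  i= 8: Q-V = 21 → V
  i= 9: H-D =  4 → E
  i=10: M-G =  6 → G
  i=11: P-U = 21 → V
  i=12: L-H =  4 → E
  i=13: W-Q =  6 → G
  i=14: N-S = 21 → V
  i=15: A-W =  4 → E
  shifts repeat with period 3: EGV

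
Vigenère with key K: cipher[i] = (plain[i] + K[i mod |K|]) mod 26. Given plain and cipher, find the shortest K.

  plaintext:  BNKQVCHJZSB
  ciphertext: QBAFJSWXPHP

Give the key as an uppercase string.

  i= 0: Q-B = 15 → P
  i= 1: B-N = 14 → O
  i= 2: A-K = 16 → Q
  i= 3: F-Q = 15 → P
  i= 4: J-V = 14 → O
  i= 5: S-C = 16 → Q
  i= 6: W-H = 15 → P
  i= 7: X-J = 14 → O
  i= 8: P-Z = 16 → Q
  i= 9: H-S = 15 → P
  i=10: P-B = 14 → O
  shifts repeat with period 3: POQ

POQ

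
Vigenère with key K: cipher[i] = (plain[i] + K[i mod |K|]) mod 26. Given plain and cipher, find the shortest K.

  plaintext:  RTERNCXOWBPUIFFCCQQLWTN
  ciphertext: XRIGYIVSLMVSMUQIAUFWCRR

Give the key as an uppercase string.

  i= 0: X-R =  6 → G
  i= 1: R-T = 24 → Y
  i= 2: I-E =  4 → E
  i= 3: G-R = 15 → P
  i= 4: Y-N = 11 → L
  i= 5: I-C =  6 → G
  i= 6: V-X = 24 → Y
  i= 7: S-O =  4 → E
  i= 8: L-W = 15 → P
  i= 9: M-B = 11 → L
  i=10: V-P =  6 → G
  i=11: S-U = 24 → Y
  i=12: M-I =  4 → E
  i=13: U-F = 15 → P
  i=14: Q-F = 11 → L
  i=15: I-C =  6 → G
  i=16: A-C = 24 → Y
  i=17: U-Q =  4 → E
  i=18: F-Q = 15 → P
  i=19: W-L = 11 → L
  i=20: C-W =  6 → G
  i=21: R-T = 24 → Y
  i=22: R-N =  4 → E
  shifts repeat with period 5: GYEPL

GYEPL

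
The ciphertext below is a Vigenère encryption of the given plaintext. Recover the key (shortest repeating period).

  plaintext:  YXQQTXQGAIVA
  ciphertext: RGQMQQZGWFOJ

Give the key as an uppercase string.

  i= 0: R-Y = 19 → T
  i= 1: G-X =  9 → J
  i= 2: Q-Q =  0 → A
  i= 3: M-Q = 22 → W
  i= 4: Q-T = 23 → X
  i= 5: Q-X = 19 → T
  i= 6: Z-Q =  9 → J
  i= 7: G-G =  0 → A
  i= 8: W-A = 22 → W
  i= 9: F-I = 23 → X
  i=10: O-V = 19 → T
  i=11: J-A =  9 → J
  shifts repeat with period 5: TJAWX

TJAWX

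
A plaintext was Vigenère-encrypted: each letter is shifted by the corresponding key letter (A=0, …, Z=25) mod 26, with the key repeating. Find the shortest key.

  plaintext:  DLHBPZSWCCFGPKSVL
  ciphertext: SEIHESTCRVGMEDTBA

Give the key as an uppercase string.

  i= 0: S-D = 15 → P
  i= 1: E-L = 19 → T
  i= 2: I-H =  1 → B
  i= 3: H-B =  6 → G
  i= 4: E-P = 15 → P
  i= 5: S-Z = 19 → T
  i= 6: T-S =  1 → B
  i= 7: C-W =  6 → G
  i= 8: R-C = 15 → P
  i= 9: V-C = 19 → T
  i=10: G-F =  1 → B
  i=11: M-G =  6 → G
  i=12: E-P = 15 → P
  i=13: D-K = 19 → T
  i=14: T-S =  1 → B
  i=15: B-V =  6 → G
  i=16: A-L = 15 → P
  shifts repeat with period 4: PTBG

PTBG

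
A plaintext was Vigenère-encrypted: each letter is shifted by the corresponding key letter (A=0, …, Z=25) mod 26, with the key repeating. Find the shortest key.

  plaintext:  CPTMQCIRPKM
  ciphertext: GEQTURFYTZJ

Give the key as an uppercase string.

  i= 0: G-C =  4 → E
  i= 1: E-P = 15 → P
  i= 2: Q-T = 23 → X
  i= 3: T-M =  7 → H
  i= 4: U-Q =  4 → E
  i= 5: R-C = 15 → P
  i= 6: F-I = 23 → X
  i= 7: Y-R =  7 → H
  i= 8: T-P =  4 → E
  i= 9: Z-K = 15 → P
  i=10: J-M = 23 → X
  shifts repeat with period 4: EPXH

EPXH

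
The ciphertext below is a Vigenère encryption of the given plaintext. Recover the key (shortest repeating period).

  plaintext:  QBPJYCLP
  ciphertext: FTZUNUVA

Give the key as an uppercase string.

PSKL

  i= 0: F-Q = 15 → P
  i= 1: T-B = 18 → S
  i= 2: Z-P = 10 → K
  i= 3: U-J = 11 → L
  i= 4: N-Y = 15 → P
  i= 5: U-C = 18 → S
  i= 6: V-L = 10 → K
  i= 7: A-P = 11 → L
  shifts repeat with period 4: PSKL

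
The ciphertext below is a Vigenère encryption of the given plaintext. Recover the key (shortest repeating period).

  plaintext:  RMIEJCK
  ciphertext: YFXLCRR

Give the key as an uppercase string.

  i= 0: Y-R =  7 → H
  i= 1: F-M = 19 → T
  i= 2: X-I = 15 → P
  i= 3: L-E =  7 → H
  i= 4: C-J = 19 → T
  i= 5: R-C = 15 → P
  i= 6: R-K =  7 → H
  shifts repeat with period 3: HTP

HTP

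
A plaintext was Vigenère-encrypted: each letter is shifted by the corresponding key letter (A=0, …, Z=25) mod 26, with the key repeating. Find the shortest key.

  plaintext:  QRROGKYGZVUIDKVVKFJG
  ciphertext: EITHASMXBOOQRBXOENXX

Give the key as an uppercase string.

  i= 0: E-Q = 14 → O
  i= 1: I-R = 17 → R
  i= 2: T-R =  2 → C
  i= 3: H-O = 19 → T
  i= 4: A-G = 20 → U
  i= 5: S-K =  8 → I
  i= 6: M-Y = 14 → O
  i= 7: X-G = 17 → R
  i= 8: B-Z =  2 → C
  i= 9: O-V = 19 → T
  i=10: O-U = 20 → U
  i=11: Q-I =  8 → I
  i=12: R-D = 14 → O
  i=13: B-K = 17 → R
  i=14: X-V =  2 → C
  i=15: O-V = 19 → T
  i=16: E-K = 20 → U
  i=17: N-F =  8 → I
  i=18: X-J = 14 → O
  i=19: X-G = 17 → R
  shifts repeat with period 6: ORCTUI

ORCTUI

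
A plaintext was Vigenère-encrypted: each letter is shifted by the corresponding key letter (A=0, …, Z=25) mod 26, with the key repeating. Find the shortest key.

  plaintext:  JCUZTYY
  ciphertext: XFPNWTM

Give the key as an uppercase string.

  i= 0: X-J = 14 → O
  i= 1: F-C =  3 → D
  i= 2: P-U = 21 → V
  i= 3: N-Z = 14 → O
  i= 4: W-T =  3 → D
  i= 5: T-Y = 21 → V
  i= 6: M-Y = 14 → O
  shifts repeat with period 3: ODV

ODV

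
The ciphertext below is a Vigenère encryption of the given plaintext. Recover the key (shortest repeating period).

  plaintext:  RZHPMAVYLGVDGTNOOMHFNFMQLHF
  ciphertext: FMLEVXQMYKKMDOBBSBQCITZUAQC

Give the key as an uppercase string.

  i= 0: F-R = 14 → O
  i= 1: M-Z = 13 → N
  i= 2: L-H =  4 → E
  i= 3: E-P = 15 → P
  i= 4: V-M =  9 → J
  i= 5: X-A = 23 → X
  i= 6: Q-V = 21 → V
  i= 7: M-Y = 14 → O
  i= 8: Y-L = 13 → N
  i= 9: K-G =  4 → E
  i=10: K-V = 15 → P
  i=11: M-D =  9 → J
  i=12: D-G = 23 → X
  i=13: O-T = 21 → V
  i=14: B-N = 14 → O
  i=15: B-O = 13 → N
  i=16: S-O =  4 → E
  i=17: B-M = 15 → P
  i=18: Q-H =  9 → J
  i=19: C-F = 23 → X
  i=20: I-N = 21 → V
  i=21: T-F = 14 → O
  i=22: Z-M = 13 → N
  i=23: U-Q =  4 → E
  i=24: A-L = 15 → P
  i=25: Q-H =  9 → J
  i=26: C-F = 23 → X
  shifts repeat with period 7: ONEPJXV

ONEPJXV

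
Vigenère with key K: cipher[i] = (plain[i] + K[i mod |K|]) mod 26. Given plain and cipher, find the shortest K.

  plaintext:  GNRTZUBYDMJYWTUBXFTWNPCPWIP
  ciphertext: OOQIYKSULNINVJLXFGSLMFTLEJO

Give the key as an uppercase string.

IBZPZQRW

  i= 0: O-G =  8 → I
  i= 1: O-N =  1 → B
  i= 2: Q-R = 25 → Z
  i= 3: I-T = 15 → P
  i= 4: Y-Z = 25 → Z
  i= 5: K-U = 16 → Q
  i= 6: S-B = 17 → R
  i= 7: U-Y = 22 → W
  i= 8: L-D =  8 → I
  i= 9: N-M =  1 → B
  i=10: I-J = 25 → Z
  i=11: N-Y = 15 → P
  i=12: V-W = 25 → Z
  i=13: J-T = 16 → Q
  i=14: L-U = 17 → R
  i=15: X-B = 22 → W
  i=16: F-X =  8 → I
  i=17: G-F =  1 → B
  i=18: S-T = 25 → Z
  i=19: L-W = 15 → P
  i=20: M-N = 25 → Z
  i=21: F-P = 16 → Q
  i=22: T-C = 17 → R
  i=23: L-P = 22 → W
  i=24: E-W =  8 → I
  i=25: J-I =  1 → B
  i=26: O-P = 25 → Z
  shifts repeat with period 8: IBZPZQRW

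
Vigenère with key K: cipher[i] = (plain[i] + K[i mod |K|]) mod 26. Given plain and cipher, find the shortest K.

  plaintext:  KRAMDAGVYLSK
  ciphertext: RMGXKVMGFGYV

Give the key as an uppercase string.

  i= 0: R-K =  7 → H
  i= 1: M-R = 21 → V
  i= 2: G-A =  6 → G
  i= 3: X-M = 11 → L
  i= 4: K-D =  7 → H
  i= 5: V-A = 21 → V
  i= 6: M-G =  6 → G
  i= 7: G-V = 11 → L
  i= 8: F-Y =  7 → H
  i= 9: G-L = 21 → V
  i=10: Y-S =  6 → G
  i=11: V-K = 11 → L
  shifts repeat with period 4: HVGL

HVGL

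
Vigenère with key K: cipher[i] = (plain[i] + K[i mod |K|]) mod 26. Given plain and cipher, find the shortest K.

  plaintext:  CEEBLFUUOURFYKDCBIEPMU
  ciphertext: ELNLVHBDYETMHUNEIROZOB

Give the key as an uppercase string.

CHJKK

  i= 0: E-C =  2 → C
  i= 1: L-E =  7 → H
  i= 2: N-E =  9 → J
  i= 3: L-B = 10 → K
  i= 4: V-L = 10 → K
  i= 5: H-F =  2 → C
  i= 6: B-U =  7 → H
  i= 7: D-U =  9 → J
  i= 8: Y-O = 10 → K
  i= 9: E-U = 10 → K
  i=10: T-R =  2 → C
  i=11: M-F =  7 → H
  i=12: H-Y =  9 → J
  i=13: U-K = 10 → K
  i=14: N-D = 10 → K
  i=15: E-C =  2 → C
  i=16: I-B =  7 → H
  i=17: R-I =  9 → J
  i=18: O-E = 10 → K
  i=19: Z-P = 10 → K
  i=20: O-M =  2 → C
  i=21: B-U =  7 → H
  shifts repeat with period 5: CHJKK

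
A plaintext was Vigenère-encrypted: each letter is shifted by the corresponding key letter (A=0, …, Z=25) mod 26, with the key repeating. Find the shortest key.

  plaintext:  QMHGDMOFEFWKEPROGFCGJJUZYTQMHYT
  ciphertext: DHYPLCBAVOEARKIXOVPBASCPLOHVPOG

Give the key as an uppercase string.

  i= 0: D-Q = 13 → N
  i= 1: H-M = 21 → V
  i= 2: Y-H = 17 → R
  i= 3: P-G =  9 → J
  i= 4: L-D =  8 → I
  i= 5: C-M = 16 → Q
  i= 6: B-O = 13 → N
  i= 7: A-F = 21 → V
  i= 8: V-E = 17 → R
  i= 9: O-F =  9 → J
  i=10: E-W =  8 → I
  i=11: A-K = 16 → Q
  i=12: R-E = 13 → N
  i=13: K-P = 21 → V
  i=14: I-R = 17 → R
  i=15: X-O =  9 → J
  i=16: O-G =  8 → I
  i=17: V-F = 16 → Q
  i=18: P-C = 13 → N
  i=19: B-G = 21 → V
  i=20: A-J = 17 → R
  i=21: S-J =  9 → J
  i=22: C-U =  8 → I
  i=23: P-Z = 16 → Q
  i=24: L-Y = 13 → N
  i=25: O-T = 21 → V
  i=26: H-Q = 17 → R
  i=27: V-M =  9 → J
  i=28: P-H =  8 → I
  i=29: O-Y = 16 → Q
  i=30: G-T = 13 → N
  shifts repeat with period 6: NVRJIQ

NVRJIQ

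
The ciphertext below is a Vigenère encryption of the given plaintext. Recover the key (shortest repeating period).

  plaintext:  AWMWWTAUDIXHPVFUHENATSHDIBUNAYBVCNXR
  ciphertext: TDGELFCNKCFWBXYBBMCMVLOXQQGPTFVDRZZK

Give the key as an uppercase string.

  i= 0: T-A = 19 → T
  i= 1: D-W =  7 → H
  i= 2: G-M = 20 → U
  i= 3: E-W =  8 → I
  i= 4: L-W = 15 → P
  i= 5: F-T = 12 → M
  i= 6: C-A =  2 → C
  i= 7: N-U = 19 → T
  i= 8: K-D =  7 → H
  i= 9: C-I = 20 → U
  i=10: F-X =  8 → I
  i=11: W-H = 15 → P
  i=12: B-P = 12 → M
  i=13: X-V =  2 → C
  i=14: Y-F = 19 → T
  i=15: B-U =  7 → H
  i=16: B-H = 20 → U
  i=17: M-E =  8 → I
  i=18: C-N = 15 → P
  i=19: M-A = 12 → M
  i=20: V-T =  2 → C
  i=21: L-S = 19 → T
  i=22: O-H =  7 → H
  i=23: X-D = 20 → U
  i=24: Q-I =  8 → I
  i=25: Q-B = 15 → P
  i=26: G-U = 12 → M
  i=27: P-N =  2 → C
  i=28: T-A = 19 → T
  i=29: F-Y =  7 → H
  i=30: V-B = 20 → U
  i=31: D-V =  8 → I
  i=32: R-C = 15 → P
  i=33: Z-N = 12 → M
  i=34: Z-X =  2 → C
  i=35: K-R = 19 → T
  shifts repeat with period 7: THUIPMC

THUIPMC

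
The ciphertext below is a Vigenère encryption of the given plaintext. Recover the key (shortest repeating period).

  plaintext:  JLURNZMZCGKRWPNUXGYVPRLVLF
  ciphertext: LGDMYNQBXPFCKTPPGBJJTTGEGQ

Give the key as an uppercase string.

CVJVLOE

  i= 0: L-J =  2 → C
  i= 1: G-L = 21 → V
  i= 2: D-U =  9 → J
  i= 3: M-R = 21 → V
  i= 4: Y-N = 11 → L
  i= 5: N-Z = 14 → O
  i= 6: Q-M =  4 → E
  i= 7: B-Z =  2 → C
  i= 8: X-C = 21 → V
  i= 9: P-G =  9 → J
  i=10: F-K = 21 → V
  i=11: C-R = 11 → L
  i=12: K-W = 14 → O
  i=13: T-P =  4 → E
  i=14: P-N =  2 → C
  i=15: P-U = 21 → V
  i=16: G-X =  9 → J
  i=17: B-G = 21 → V
  i=18: J-Y = 11 → L
  i=19: J-V = 14 → O
  i=20: T-P =  4 → E
  i=21: T-R =  2 → C
  i=22: G-L = 21 → V
  i=23: E-V =  9 → J
  i=24: G-L = 21 → V
  i=25: Q-F = 11 → L
  shifts repeat with period 7: CVJVLOE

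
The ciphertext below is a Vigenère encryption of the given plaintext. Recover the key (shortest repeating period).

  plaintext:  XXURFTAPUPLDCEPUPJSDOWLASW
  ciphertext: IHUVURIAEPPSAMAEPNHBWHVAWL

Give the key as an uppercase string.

LKAEPYI

  i= 0: I-X = 11 → L
  i= 1: H-X = 10 → K
  i= 2: U-U =  0 → A
  i= 3: V-R =  4 → E
  i= 4: U-F = 15 → P
  i= 5: R-T = 24 → Y
  i= 6: I-A =  8 → I
  i= 7: A-P = 11 → L
  i= 8: E-U = 10 → K
  i= 9: P-P =  0 → A
  i=10: P-L =  4 → E
  i=11: S-D = 15 → P
  i=12: A-C = 24 → Y
  i=13: M-E =  8 → I
  i=14: A-P = 11 → L
  i=15: E-U = 10 → K
  i=16: P-P =  0 → A
  i=17: N-J =  4 → E
  i=18: H-S = 15 → P
  i=19: B-D = 24 → Y
  i=20: W-O =  8 → I
  i=21: H-W = 11 → L
  i=22: V-L = 10 → K
  i=23: A-A =  0 → A
  i=24: W-S =  4 → E
  i=25: L-W = 15 → P
  shifts repeat with period 7: LKAEPYI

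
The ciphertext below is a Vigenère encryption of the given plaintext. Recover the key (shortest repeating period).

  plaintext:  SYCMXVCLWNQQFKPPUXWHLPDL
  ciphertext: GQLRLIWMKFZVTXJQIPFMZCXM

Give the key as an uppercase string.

  i= 0: G-S = 14 → O
  i= 1: Q-Y = 18 → S
  i= 2: L-C =  9 → J
  i= 3: R-M =  5 → F
  i= 4: L-X = 14 → O
  i= 5: I-V = 13 → N
  i= 6: W-C = 20 → U
  i= 7: M-L =  1 → B
  i= 8: K-W = 14 → O
  i= 9: F-N = 18 → S
  i=10: Z-Q =  9 → J
  i=11: V-Q =  5 → F
  i=12: T-F = 14 → O
  i=13: X-K = 13 → N
  i=14: J-P = 20 → U
  i=15: Q-P =  1 → B
  i=16: I-U = 14 → O
  i=17: P-X = 18 → S
  i=18: F-W =  9 → J
  i=19: M-H =  5 → F
  i=20: Z-L = 14 → O
  i=21: C-P = 13 → N
  i=22: X-D = 20 → U
  i=23: M-L =  1 → B
  shifts repeat with period 8: OSJFONUB

OSJFONUB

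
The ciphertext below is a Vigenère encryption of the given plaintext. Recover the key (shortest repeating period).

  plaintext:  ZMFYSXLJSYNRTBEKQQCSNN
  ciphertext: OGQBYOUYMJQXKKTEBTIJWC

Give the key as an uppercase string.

PULDGRJ

  i= 0: O-Z = 15 → P
  i= 1: G-M = 20 → U
  i= 2: Q-F = 11 → L
  i= 3: B-Y =  3 → D
  i= 4: Y-S =  6 → G
  i= 5: O-X = 17 → R
  i= 6: U-L =  9 → J
  i= 7: Y-J = 15 → P
  i= 8: M-S = 20 → U
  i= 9: J-Y = 11 → L
  i=10: Q-N =  3 → D
  i=11: X-R =  6 → G
  i=12: K-T = 17 → R
  i=13: K-B =  9 → J
  i=14: T-E = 15 → P
  i=15: E-K = 20 → U
  i=16: B-Q = 11 → L
  i=17: T-Q =  3 → D
  i=18: I-C =  6 → G
  i=19: J-S = 17 → R
  i=20: W-N =  9 → J
  i=21: C-N = 15 → P
  shifts repeat with period 7: PULDGRJ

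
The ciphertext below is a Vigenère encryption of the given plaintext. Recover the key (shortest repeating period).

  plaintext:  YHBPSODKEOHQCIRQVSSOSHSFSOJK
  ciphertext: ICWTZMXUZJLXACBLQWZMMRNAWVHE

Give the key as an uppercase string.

KVVEHYU

  i= 0: I-Y = 10 → K
  i= 1: C-H = 21 → V
  i= 2: W-B = 21 → V
  i= 3: T-P =  4 → E
  i= 4: Z-S =  7 → H
  i= 5: M-O = 24 → Y
  i= 6: X-D = 20 → U
  i= 7: U-K = 10 → K
  i= 8: Z-E = 21 → V
  i= 9: J-O = 21 → V
  i=10: L-H =  4 → E
  i=11: X-Q =  7 → H
  i=12: A-C = 24 → Y
  i=13: C-I = 20 → U
  i=14: B-R = 10 → K
  i=15: L-Q = 21 → V
  i=16: Q-V = 21 → V
  i=17: W-S =  4 → E
  i=18: Z-S =  7 → H
  i=19: M-O = 24 → Y
  i=20: M-S = 20 → U
  i=21: R-H = 10 → K
  i=22: N-S = 21 → V
  i=23: A-F = 21 → V
  i=24: W-S =  4 → E
  i=25: V-O =  7 → H
  i=26: H-J = 24 → Y
  i=27: E-K = 20 → U
  shifts repeat with period 7: KVVEHYU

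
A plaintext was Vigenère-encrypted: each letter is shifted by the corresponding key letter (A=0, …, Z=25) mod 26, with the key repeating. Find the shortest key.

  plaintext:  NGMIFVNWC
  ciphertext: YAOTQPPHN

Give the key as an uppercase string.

LUCL

  i= 0: Y-N = 11 → L
  i= 1: A-G = 20 → U
  i= 2: O-M =  2 → C
  i= 3: T-I = 11 → L
  i= 4: Q-F = 11 → L
  i= 5: P-V = 20 → U
  i= 6: P-N =  2 → C
  i= 7: H-W = 11 → L
  i= 8: N-C = 11 → L
  shifts repeat with period 4: LUCL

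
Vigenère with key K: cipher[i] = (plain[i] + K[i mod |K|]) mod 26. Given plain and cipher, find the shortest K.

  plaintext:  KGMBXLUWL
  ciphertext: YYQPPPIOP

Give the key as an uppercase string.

OSE

  i= 0: Y-K = 14 → O
  i= 1: Y-G = 18 → S
  i= 2: Q-M =  4 → E
  i= 3: P-B = 14 → O
  i= 4: P-X = 18 → S
  i= 5: P-L =  4 → E
  i= 6: I-U = 14 → O
  i= 7: O-W = 18 → S
  i= 8: P-L =  4 → E
  shifts repeat with period 3: OSE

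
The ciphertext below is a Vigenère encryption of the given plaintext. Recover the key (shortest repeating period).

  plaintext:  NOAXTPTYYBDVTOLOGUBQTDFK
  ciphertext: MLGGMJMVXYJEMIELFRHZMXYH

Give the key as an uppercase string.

  i= 0: M-N = 25 → Z
  i= 1: L-O = 23 → X
  i= 2: G-A =  6 → G
  i= 3: G-X =  9 → J
  i= 4: M-T = 19 → T
  i= 5: J-P = 20 → U
  i= 6: M-T = 19 → T
  i= 7: V-Y = 23 → X
  i= 8: X-Y = 25 → Z
  i= 9: Y-B = 23 → X
  i=10: J-D =  6 → G
  i=11: E-V =  9 → J
  i=12: M-T = 19 → T
  i=13: I-O = 20 → U
  i=14: E-L = 19 → T
  i=15: L-O = 23 → X
  i=16: F-G = 25 → Z
  i=17: R-U = 23 → X
  i=18: H-B =  6 → G
  i=19: Z-Q =  9 → J
  i=20: M-T = 19 → T
  i=21: X-D = 20 → U
  i=22: Y-F = 19 → T
  i=23: H-K = 23 → X
  shifts repeat with period 8: ZXGJTUTX

ZXGJTUTX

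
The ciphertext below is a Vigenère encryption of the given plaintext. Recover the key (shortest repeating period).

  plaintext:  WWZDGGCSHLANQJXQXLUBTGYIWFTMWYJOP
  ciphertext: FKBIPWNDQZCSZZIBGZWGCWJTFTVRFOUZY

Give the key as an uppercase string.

JOCFJQLL

  i= 0: F-W =  9 → J
  i= 1: K-W = 14 → O
  i= 2: B-Z =  2 → C
  i= 3: I-D =  5 → F
  i= 4: P-G =  9 → J
  i= 5: W-G = 16 → Q
  i= 6: N-C = 11 → L
  i= 7: D-S = 11 → L
  i= 8: Q-H =  9 → J
  i= 9: Z-L = 14 → O
  i=10: C-A =  2 → C
  i=11: S-N =  5 → F
  i=12: Z-Q =  9 → J
  i=13: Z-J = 16 → Q
  i=14: I-X = 11 → L
  i=15: B-Q = 11 → L
  i=16: G-X =  9 → J
  i=17: Z-L = 14 → O
  i=18: W-U =  2 → C
  i=19: G-B =  5 → F
  i=20: C-T =  9 → J
  i=21: W-G = 16 → Q
  i=22: J-Y = 11 → L
  i=23: T-I = 11 → L
  i=24: F-W =  9 → J
  i=25: T-F = 14 → O
  i=26: V-T =  2 → C
  i=27: R-M =  5 → F
  i=28: F-W =  9 → J
  i=29: O-Y = 16 → Q
  i=30: U-J = 11 → L
  i=31: Z-O = 11 → L
  i=32: Y-P =  9 → J
  shifts repeat with period 8: JOCFJQLL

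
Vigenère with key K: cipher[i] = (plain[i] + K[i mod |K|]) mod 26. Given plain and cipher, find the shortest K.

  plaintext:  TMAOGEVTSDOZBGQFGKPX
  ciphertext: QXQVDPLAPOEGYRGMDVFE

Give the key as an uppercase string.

  i= 0: Q-T = 23 → X
  i= 1: X-M = 11 → L
  i= 2: Q-A = 16 → Q
  i= 3: V-O =  7 → H
  i= 4: D-G = 23 → X
  i= 5: P-E = 11 → L
  i= 6: L-V = 16 → Q
  i= 7: A-T =  7 → H
  i= 8: P-S = 23 → X
  i= 9: O-D = 11 → L
  i=10: E-O = 16 → Q
  i=11: G-Z =  7 → H
  i=12: Y-B = 23 → X
  i=13: R-G = 11 → L
  i=14: G-Q = 16 → Q
  i=15: M-F =  7 → H
  i=16: D-G = 23 → X
  i=17: V-K = 11 → L
  i=18: F-P = 16 → Q
  i=19: E-X =  7 → H
  shifts repeat with period 4: XLQH

XLQH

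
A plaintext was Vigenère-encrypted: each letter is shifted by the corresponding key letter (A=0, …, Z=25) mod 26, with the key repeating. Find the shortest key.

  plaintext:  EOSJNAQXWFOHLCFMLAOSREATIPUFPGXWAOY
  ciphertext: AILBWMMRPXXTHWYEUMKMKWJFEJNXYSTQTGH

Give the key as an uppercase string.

  i= 0: A-E = 22 → W
  i= 1: I-O = 20 → U
  i= 2: L-S = 19 → T
  i= 3: B-J = 18 → S
  i= 4: W-N =  9 → J
  i= 5: M-A = 12 → M
  i= 6: M-Q = 22 → W
  i= 7: R-X = 20 → U
  i= 8: P-W = 19 → T
  i= 9: X-F = 18 → S
  i=10: X-O =  9 → J
  i=11: T-H = 12 → M
  i=12: H-L = 22 → W
  i=13: W-C = 20 → U
  i=14: Y-F = 19 → T
  i=15: E-M = 18 → S
  i=16: U-L =  9 → J
  i=17: M-A = 12 → M
  i=18: K-O = 22 → W
  i=19: M-S = 20 → U
  i=20: K-R = 19 → T
  i=21: W-E = 18 → S
  i=22: J-A =  9 → J
  i=23: F-T = 12 → M
  i=24: E-I = 22 → W
  i=25: J-P = 20 → U
  i=26: N-U = 19 → T
  i=27: X-F = 18 → S
  i=28: Y-P =  9 → J
  i=29: S-G = 12 → M
  i=30: T-X = 22 → W
  i=31: Q-W = 20 → U
  i=32: T-A = 19 → T
  i=33: G-O = 18 → S
  i=34: H-Y =  9 → J
  shifts repeat with period 6: WUTSJM

WUTSJM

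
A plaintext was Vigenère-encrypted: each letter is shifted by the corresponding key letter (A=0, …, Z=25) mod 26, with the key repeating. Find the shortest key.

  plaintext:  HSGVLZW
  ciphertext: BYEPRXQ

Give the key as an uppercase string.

  i= 0: B-H = 20 → U
  i= 1: Y-S =  6 → G
  i= 2: E-G = 24 → Y
  i= 3: P-V = 20 → U
  i= 4: R-L =  6 → G
  i= 5: X-Z = 24 → Y
  i= 6: Q-W = 20 → U
  shifts repeat with period 3: UGY

UGY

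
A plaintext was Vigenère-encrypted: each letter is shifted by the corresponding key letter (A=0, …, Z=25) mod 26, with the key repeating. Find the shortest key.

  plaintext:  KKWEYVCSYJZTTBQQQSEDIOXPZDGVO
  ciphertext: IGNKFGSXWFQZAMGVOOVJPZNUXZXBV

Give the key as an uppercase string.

YWRGHLQF

  i= 0: I-K = 24 → Y
  i= 1: G-K = 22 → W
  i= 2: N-W = 17 → R
  i= 3: K-E =  6 → G
  i= 4: F-Y =  7 → H
  i= 5: G-V = 11 → L
  i= 6: S-C = 16 → Q
  i= 7: X-S =  5 → F
  i= 8: W-Y = 24 → Y
  i= 9: F-J = 22 → W
  i=10: Q-Z = 17 → R
  i=11: Z-T =  6 → G
  i=12: A-T =  7 → H
  i=13: M-B = 11 → L
  i=14: G-Q = 16 → Q
  i=15: V-Q =  5 → F
  i=16: O-Q = 24 → Y
  i=17: O-S = 22 → W
  i=18: V-E = 17 → R
  i=19: J-D =  6 → G
  i=20: P-I =  7 → H
  i=21: Z-O = 11 → L
  i=22: N-X = 16 → Q
  i=23: U-P =  5 → F
  i=24: X-Z = 24 → Y
  i=25: Z-D = 22 → W
  i=26: X-G = 17 → R
  i=27: B-V =  6 → G
  i=28: V-O =  7 → H
  shifts repeat with period 8: YWRGHLQF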